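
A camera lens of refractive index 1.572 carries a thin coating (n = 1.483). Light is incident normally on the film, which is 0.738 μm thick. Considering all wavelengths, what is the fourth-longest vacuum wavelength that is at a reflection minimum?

Ray reflecting at the top interface goes from n = 1.0 toward n = 1.483: a half-wave phase shift.
Ray reflecting at the bottom interface goes from n = 1.483 toward n = 1.572: a half-wave phase shift.
Net: no relative phase inversion (both shifts match).
With no net inversion, destructive interference in reflection requires 2 n t = (m + ½) λ.
λ = 2 n t / (m + ½). The fourth-longest wavelength is m = 3: λ = 2 × 1.483 × 738 / 3.50 = 625 nm.

625 nm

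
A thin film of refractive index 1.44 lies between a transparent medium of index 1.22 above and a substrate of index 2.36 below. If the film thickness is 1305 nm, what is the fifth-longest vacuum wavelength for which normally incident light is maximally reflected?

Top surface (1.22 → 1.44): reflection off a higher-index medium gives a half-wave phase shift.
Ray reflecting at the bottom interface goes from n = 1.44 toward n = 2.36: a half-wave phase shift.
Net: no relative phase inversion (both shifts match).
With no net inversion, constructive interference in reflection requires 2 n t = m λ.
λ = 2 n t / m. The fifth-longest wavelength is m = 5: λ = 2 × 1.44 × 1305 / 5.00 = 752 nm.

752 nm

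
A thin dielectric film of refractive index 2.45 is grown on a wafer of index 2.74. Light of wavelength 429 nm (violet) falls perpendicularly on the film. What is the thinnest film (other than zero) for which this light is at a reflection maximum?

At the upper boundary (n = 1.0 to n = 2.45) the reflected ray undergoes a half-wave phase shift.
Ray reflecting at the bottom interface goes from n = 2.45 toward n = 2.74: a half-wave phase shift.
Net: no relative phase inversion (both shifts match).
For bright reflection here: 2 n t = m λ.
Minimum nonzero at m = 1: t = λ / (2 n) = 429 / (2 × 2.45) = 87.6 nm.

87.6 nm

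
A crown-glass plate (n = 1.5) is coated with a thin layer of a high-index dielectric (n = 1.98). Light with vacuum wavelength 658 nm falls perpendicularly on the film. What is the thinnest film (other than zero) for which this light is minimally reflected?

166 nm

Ray reflecting at the top interface goes from n = 1.0 toward n = 1.98: a half-wave phase shift.
Ray reflecting at the bottom interface goes from n = 1.98 toward n = 1.5: no phase shift.
Net: one phase inversion between the two reflected rays.
With one net inversion, destructive interference in reflection requires 2 n t = m λ.
Minimum nonzero at m = 1: t = λ / (2 n) = 658 / (2 × 1.98) = 166 nm.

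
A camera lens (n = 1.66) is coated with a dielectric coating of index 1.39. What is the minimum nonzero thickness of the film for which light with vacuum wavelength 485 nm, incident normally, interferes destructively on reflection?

Ray reflecting at the top interface goes from n = 1.0 toward n = 1.39: a half-wave phase shift.
At the lower boundary (n = 1.39 to n = 1.66) the reflected ray undergoes a half-wave phase shift.
Net: no relative phase inversion (both shifts match).
For dark reflection here: 2 n t = (m + ½) λ.
Minimum at m = 0: t = λ / (4 n) = 485 / (4 × 1.39) = 87.2 nm.

87.2 nm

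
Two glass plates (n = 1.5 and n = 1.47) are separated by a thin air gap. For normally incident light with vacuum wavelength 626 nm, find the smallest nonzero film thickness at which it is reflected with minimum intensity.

At the upper boundary (n = 1.5 to n = 1.0) the reflected ray undergoes no phase shift.
At the lower boundary (n = 1.0 to n = 1.47) the reflected ray undergoes a half-wave phase shift.
The two reflections differ by half a wavelength.
With one net inversion, destructive interference in reflection requires 2 n t = m λ.
Minimum nonzero at m = 1: t = λ / (2 n) = 626 / (2 × 1.0) = 313 nm.

313 nm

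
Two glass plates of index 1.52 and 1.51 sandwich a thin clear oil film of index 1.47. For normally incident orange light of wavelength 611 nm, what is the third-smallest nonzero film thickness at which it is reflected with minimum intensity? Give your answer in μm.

0.623 μm

At the upper boundary (n = 1.52 to n = 1.47) the reflected ray undergoes no phase shift.
Ray reflecting at the bottom interface goes from n = 1.47 toward n = 1.51: a half-wave phase shift.
Exactly one π shift → a net half-wave offset.
For dark reflection here: 2 n t = m λ.
The third-smallest nonzero thickness corresponds to m = 3: t = m λ / (2 n) = 3.00 × 611 / (2 × 1.47) = 623 nm.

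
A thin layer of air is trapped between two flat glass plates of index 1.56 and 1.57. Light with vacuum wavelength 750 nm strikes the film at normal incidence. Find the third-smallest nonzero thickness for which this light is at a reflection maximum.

938 nm

Ray reflecting at the top interface goes from n = 1.56 toward n = 1.0: no phase shift.
Ray reflecting at the bottom interface goes from n = 1.0 toward n = 1.57: a half-wave phase shift.
Exactly one π shift → a net half-wave offset.
With one net inversion, constructive interference in reflection requires 2 n t = (m + ½) λ.
The third-smallest nonzero thickness corresponds to m = 2: t = (m + ½) λ / (2 n) = 2.50 × 750 / (2 × 1.0) = 938 nm.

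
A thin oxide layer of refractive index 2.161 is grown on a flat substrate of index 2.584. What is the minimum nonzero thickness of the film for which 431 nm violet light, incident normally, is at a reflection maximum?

99.7 nm

Top surface (1.0 → 2.161): reflection off a higher-index medium gives a half-wave phase shift.
At the lower boundary (n = 2.161 to n = 2.584) the reflected ray undergoes a half-wave phase shift.
The two reflections carry the same phase change, so no net offset.
So the condition for constructive reflection is 2 n t = m λ.
Minimum nonzero at m = 1: t = λ / (2 n) = 431 / (2 × 2.161) = 99.7 nm.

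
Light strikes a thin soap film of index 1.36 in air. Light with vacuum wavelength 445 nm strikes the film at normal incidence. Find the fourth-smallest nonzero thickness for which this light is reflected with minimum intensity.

At the upper boundary (n = 1.0 to n = 1.36) the reflected ray undergoes a half-wave phase shift.
Ray reflecting at the bottom interface goes from n = 1.36 toward n = 1.0: no phase shift.
Net: one phase inversion between the two reflected rays.
So the condition for destructive reflection is 2 n t = m λ.
The fourth-smallest nonzero thickness corresponds to m = 4: t = m λ / (2 n) = 4.00 × 445 / (2 × 1.36) = 654 nm.

654 nm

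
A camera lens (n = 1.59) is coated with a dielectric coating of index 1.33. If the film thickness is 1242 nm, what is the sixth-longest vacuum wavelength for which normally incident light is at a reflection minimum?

601 nm

Top surface (1.0 → 1.33): reflection off a higher-index medium gives a half-wave phase shift.
Bottom surface (1.33 → 1.59): reflection off a higher-index medium gives a half-wave phase shift.
Zero or two π shifts → no net half-wave offset.
With no net inversion, destructive interference in reflection requires 2 n t = (m + ½) λ.
λ = 2 n t / (m + ½). The sixth-longest wavelength is m = 5: λ = 2 × 1.33 × 1242 / 5.50 = 601 nm.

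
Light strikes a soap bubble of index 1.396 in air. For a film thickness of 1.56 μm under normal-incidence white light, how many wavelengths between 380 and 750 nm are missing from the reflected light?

Ray reflecting at the top interface goes from n = 1.0 toward n = 1.396: a half-wave phase shift.
At the lower boundary (n = 1.396 to n = 1.0) the reflected ray undergoes no phase shift.
Exactly one π shift → a net half-wave offset.
So the condition for destructive reflection is 2 n t = m λ.
λ = 2 n t / m = 4356 / m nm.
m=5: 871 nm (IR); m=6: 726 nm (visible); m=7: 622 nm (visible); m=8: 544 nm (visible); m=9: 484 nm (visible); m=10: 436 nm (visible); m=11: 396 nm (visible); m=12: 363 nm (UV).

6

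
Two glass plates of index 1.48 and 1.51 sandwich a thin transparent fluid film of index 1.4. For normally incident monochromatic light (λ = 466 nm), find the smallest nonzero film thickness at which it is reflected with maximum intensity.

Ray reflecting at the top interface goes from n = 1.48 toward n = 1.4: no phase shift.
Ray reflecting at the bottom interface goes from n = 1.4 toward n = 1.51: a half-wave phase shift.
Exactly one π shift → a net half-wave offset.
For bright reflection here: 2 n t = (m + ½) λ.
Minimum at m = 0: t = λ / (4 n) = 466 / (4 × 1.4) = 83.2 nm.

83.2 nm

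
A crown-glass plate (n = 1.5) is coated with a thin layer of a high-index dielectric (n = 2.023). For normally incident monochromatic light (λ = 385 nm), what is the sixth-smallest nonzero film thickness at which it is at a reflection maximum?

523 nm

Ray reflecting at the top interface goes from n = 1.0 toward n = 2.023: a half-wave phase shift.
Bottom surface (2.023 → 1.5): reflection off a lower-index medium gives no phase shift.
Net: one phase inversion between the two reflected rays.
For strong reflection here: 2 n t = (m + ½) λ.
The sixth-smallest nonzero thickness corresponds to m = 5: t = (m + ½) λ / (2 n) = 5.50 × 385 / (2 × 2.023) = 523 nm.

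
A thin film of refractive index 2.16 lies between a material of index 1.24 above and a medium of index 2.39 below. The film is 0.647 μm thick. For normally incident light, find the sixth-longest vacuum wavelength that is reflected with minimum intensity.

508 nm

Top surface (1.24 → 2.16): reflection off a higher-index medium gives a half-wave phase shift.
At the lower boundary (n = 2.16 to n = 2.39) the reflected ray undergoes a half-wave phase shift.
Zero or two π shifts → no net half-wave offset.
With no net inversion, destructive interference in reflection requires 2 n t = (m + ½) λ.
λ = 2 n t / (m + ½). The sixth-longest wavelength is m = 5: λ = 2 × 2.16 × 647 / 5.50 = 508 nm.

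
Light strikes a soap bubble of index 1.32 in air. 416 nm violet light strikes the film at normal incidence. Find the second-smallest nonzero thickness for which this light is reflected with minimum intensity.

315 nm

Ray reflecting at the top interface goes from n = 1.0 toward n = 1.32: a half-wave phase shift.
Bottom surface (1.32 → 1.0): reflection off a lower-index medium gives no phase shift.
Exactly one π shift → a net half-wave offset.
So the condition for destructive reflection is 2 n t = m λ.
The second-smallest nonzero thickness corresponds to m = 2: t = m λ / (2 n) = 2.00 × 416 / (2 × 1.32) = 315 nm.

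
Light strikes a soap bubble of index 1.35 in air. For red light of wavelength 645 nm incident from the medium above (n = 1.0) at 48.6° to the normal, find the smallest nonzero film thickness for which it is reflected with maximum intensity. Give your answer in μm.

0.144 μm

Top surface (1.0 → 1.35): reflection off a higher-index medium gives a half-wave phase shift.
Ray reflecting at the bottom interface goes from n = 1.35 toward n = 1.0: no phase shift.
The two reflections differ by half a wavelength.
With one net inversion, constructive interference in reflection requires 2 n t cos θ_r = (m + ½) λ.
Snell's law: 1.0 sin 48.6° = 1.35 sin θ_r → sin θ_r = 0.556, cos θ_r = 0.831.
Minimum at m = 0: t = λ / (4 n cos θ_r) = 645 / (4 × 1.35 × 0.831) = 144 nm.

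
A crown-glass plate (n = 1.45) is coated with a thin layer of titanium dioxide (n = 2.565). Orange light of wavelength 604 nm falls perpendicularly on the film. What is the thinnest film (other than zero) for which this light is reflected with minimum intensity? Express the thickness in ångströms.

At the upper boundary (n = 1.0 to n = 2.565) the reflected ray undergoes a half-wave phase shift.
Bottom surface (2.565 → 1.45): reflection off a lower-index medium gives no phase shift.
Exactly one π shift → a net half-wave offset.
With one net inversion, destructive interference in reflection requires 2 n t = m λ.
Minimum nonzero at m = 1: t = λ / (2 n) = 604 / (2 × 2.565) = 118 nm.

1177 Å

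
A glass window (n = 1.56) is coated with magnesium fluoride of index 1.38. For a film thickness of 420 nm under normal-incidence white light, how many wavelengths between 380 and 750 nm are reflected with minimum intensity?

1

Top surface (1.0 → 1.38): reflection off a higher-index medium gives a half-wave phase shift.
At the lower boundary (n = 1.38 to n = 1.56) the reflected ray undergoes a half-wave phase shift.
The two reflections carry the same phase change, so no net offset.
So the condition for destructive reflection is 2 n t = (m + ½) λ.
λ = 2 n t / (m + ½) = 1159 / (m + ½) nm.
m=1: 773 nm (IR); m=2: 464 nm (visible); m=3: 331 nm (UV).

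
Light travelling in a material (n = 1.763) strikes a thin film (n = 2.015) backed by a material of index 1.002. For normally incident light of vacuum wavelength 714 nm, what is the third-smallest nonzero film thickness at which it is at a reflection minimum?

532 nm

Ray reflecting at the top interface goes from n = 1.763 toward n = 2.015: a half-wave phase shift.
Bottom surface (2.015 → 1.002): reflection off a lower-index medium gives no phase shift.
The two reflections differ by half a wavelength.
With one net inversion, destructive interference in reflection requires 2 n t = m λ.
The third-smallest nonzero thickness corresponds to m = 3: t = m λ / (2 n) = 3.00 × 714 / (2 × 2.015) = 532 nm.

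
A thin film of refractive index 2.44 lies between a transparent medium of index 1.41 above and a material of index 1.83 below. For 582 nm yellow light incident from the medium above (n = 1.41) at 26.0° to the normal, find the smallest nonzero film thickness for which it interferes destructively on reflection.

Ray reflecting at the top interface goes from n = 1.41 toward n = 2.44: a half-wave phase shift.
Bottom surface (2.44 → 1.83): reflection off a lower-index medium gives no phase shift.
Net: one phase inversion between the two reflected rays.
With one net inversion, destructive interference in reflection requires 2 n t cos θ_r = m λ.
Snell's law: 1.41 sin 26.0° = 2.44 sin θ_r → sin θ_r = 0.253, cos θ_r = 0.967.
Minimum nonzero at m = 1: t = λ / (2 n cos θ_r) = 582 / (2 × 2.44 × 0.967) = 123 nm.

123 nm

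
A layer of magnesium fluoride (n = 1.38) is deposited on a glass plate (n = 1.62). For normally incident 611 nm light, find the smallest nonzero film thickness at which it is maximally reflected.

221 nm

Top surface (1.0 → 1.38): reflection off a higher-index medium gives a half-wave phase shift.
At the lower boundary (n = 1.38 to n = 1.62) the reflected ray undergoes a half-wave phase shift.
Net: no relative phase inversion (both shifts match).
So the condition for constructive reflection is 2 n t = m λ.
Minimum nonzero at m = 1: t = λ / (2 n) = 611 / (2 × 1.38) = 221 nm.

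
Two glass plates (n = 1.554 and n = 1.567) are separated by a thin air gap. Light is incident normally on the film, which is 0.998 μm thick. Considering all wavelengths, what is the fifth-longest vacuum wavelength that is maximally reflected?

444 nm

At the upper boundary (n = 1.554 to n = 1.0) the reflected ray undergoes no phase shift.
Ray reflecting at the bottom interface goes from n = 1.0 toward n = 1.567: a half-wave phase shift.
The two reflections differ by half a wavelength.
For maximum reflection here: 2 n t = (m + ½) λ.
λ = 2 n t / (m + ½). The fifth-longest wavelength is m = 4: λ = 2 × 1.0 × 998 / 4.50 = 444 nm.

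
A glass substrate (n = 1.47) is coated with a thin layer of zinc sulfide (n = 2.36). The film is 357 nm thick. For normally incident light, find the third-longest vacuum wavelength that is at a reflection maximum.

Ray reflecting at the top interface goes from n = 1.0 toward n = 2.36: a half-wave phase shift.
Ray reflecting at the bottom interface goes from n = 2.36 toward n = 1.47: no phase shift.
Net: one phase inversion between the two reflected rays.
With one net inversion, constructive interference in reflection requires 2 n t = (m + ½) λ.
λ = 2 n t / (m + ½). The third-longest wavelength is m = 2: λ = 2 × 2.36 × 357 / 2.50 = 674 nm.

674 nm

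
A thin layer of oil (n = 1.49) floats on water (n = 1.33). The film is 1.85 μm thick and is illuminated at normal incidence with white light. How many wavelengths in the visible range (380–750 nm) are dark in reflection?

Top surface (1.0 → 1.49): reflection off a higher-index medium gives a half-wave phase shift.
Ray reflecting at the bottom interface goes from n = 1.49 toward n = 1.33: no phase shift.
Exactly one π shift → a net half-wave offset.
With one net inversion, destructive interference in reflection requires 2 n t = m λ.
λ = 2 n t / m = 5513 / m nm.
m=7: 788 nm (IR); m=8: 689 nm (visible); m=9: 613 nm (visible); m=10: 551 nm (visible); m=11: 501 nm (visible); m=12: 459 nm (visible); m=13: 424 nm (visible); m=14: 394 nm (visible); m=15: 368 nm (UV).

7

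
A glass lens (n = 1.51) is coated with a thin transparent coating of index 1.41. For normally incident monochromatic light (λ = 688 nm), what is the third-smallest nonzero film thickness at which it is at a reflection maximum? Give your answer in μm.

0.732 μm

At the upper boundary (n = 1.0 to n = 1.41) the reflected ray undergoes a half-wave phase shift.
At the lower boundary (n = 1.41 to n = 1.51) the reflected ray undergoes a half-wave phase shift.
Net: no relative phase inversion (both shifts match).
With no net inversion, constructive interference in reflection requires 2 n t = m λ.
The third-smallest nonzero thickness corresponds to m = 3: t = m λ / (2 n) = 3.00 × 688 / (2 × 1.41) = 732 nm.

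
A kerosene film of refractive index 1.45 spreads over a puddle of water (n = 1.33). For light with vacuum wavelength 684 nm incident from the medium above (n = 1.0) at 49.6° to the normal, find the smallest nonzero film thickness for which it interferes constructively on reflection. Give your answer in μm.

0.139 μm

Top surface (1.0 → 1.45): reflection off a higher-index medium gives a half-wave phase shift.
Bottom surface (1.45 → 1.33): reflection off a lower-index medium gives no phase shift.
Exactly one π shift → a net half-wave offset.
For strong reflection here: 2 n t cos θ_r = (m + ½) λ.
Snell's law: 1.0 sin 49.6° = 1.45 sin θ_r → sin θ_r = 0.525, cos θ_r = 0.851.
Minimum at m = 0: t = λ / (4 n cos θ_r) = 684 / (4 × 1.45 × 0.851) = 139 nm.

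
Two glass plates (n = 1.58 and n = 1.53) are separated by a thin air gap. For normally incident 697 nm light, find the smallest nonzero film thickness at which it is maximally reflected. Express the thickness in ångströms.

1743 Å

At the upper boundary (n = 1.58 to n = 1.0) the reflected ray undergoes no phase shift.
Ray reflecting at the bottom interface goes from n = 1.0 toward n = 1.53: a half-wave phase shift.
Net: one phase inversion between the two reflected rays.
For strong reflection here: 2 n t = (m + ½) λ.
Minimum at m = 0: t = λ / (4 n) = 697 / (4 × 1.0) = 174 nm.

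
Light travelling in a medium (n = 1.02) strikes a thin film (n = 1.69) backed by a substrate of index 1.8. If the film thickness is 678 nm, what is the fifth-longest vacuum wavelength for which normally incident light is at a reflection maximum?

Top surface (1.02 → 1.69): reflection off a higher-index medium gives a half-wave phase shift.
At the lower boundary (n = 1.69 to n = 1.8) the reflected ray undergoes a half-wave phase shift.
Net: no relative phase inversion (both shifts match).
For strong reflection here: 2 n t = m λ.
λ = 2 n t / m. The fifth-longest wavelength is m = 5: λ = 2 × 1.69 × 678 / 5.00 = 458 nm.

458 nm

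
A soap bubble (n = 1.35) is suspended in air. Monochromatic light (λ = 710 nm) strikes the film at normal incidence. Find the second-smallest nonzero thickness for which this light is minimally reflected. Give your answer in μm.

0.526 μm

Top surface (1.0 → 1.35): reflection off a higher-index medium gives a half-wave phase shift.
Bottom surface (1.35 → 1.0): reflection off a lower-index medium gives no phase shift.
Exactly one π shift → a net half-wave offset.
So the condition for destructive reflection is 2 n t = m λ.
The second-smallest nonzero thickness corresponds to m = 2: t = m λ / (2 n) = 2.00 × 710 / (2 × 1.35) = 526 nm.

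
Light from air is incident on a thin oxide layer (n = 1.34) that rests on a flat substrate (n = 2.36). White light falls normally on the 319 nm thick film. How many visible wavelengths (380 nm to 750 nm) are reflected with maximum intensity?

Top surface (1.0 → 1.34): reflection off a higher-index medium gives a half-wave phase shift.
Bottom surface (1.34 → 2.36): reflection off a higher-index medium gives a half-wave phase shift.
Zero or two π shifts → no net half-wave offset.
So the condition for constructive reflection is 2 n t = m λ.
λ = 2 n t / m = 855 / m nm.
m=1: 855 nm (IR); m=2: 427 nm (visible); m=3: 285 nm (UV).

1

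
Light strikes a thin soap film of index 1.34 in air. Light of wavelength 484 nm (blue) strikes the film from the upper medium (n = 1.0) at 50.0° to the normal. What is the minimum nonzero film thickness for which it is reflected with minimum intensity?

Top surface (1.0 → 1.34): reflection off a higher-index medium gives a half-wave phase shift.
At the lower boundary (n = 1.34 to n = 1.0) the reflected ray undergoes no phase shift.
The two reflections differ by half a wavelength.
For weak reflection here: 2 n t cos θ_r = m λ.
Snell's law: 1.0 sin 50.0° = 1.34 sin θ_r → sin θ_r = 0.572, cos θ_r = 0.820.
Minimum nonzero at m = 1: t = λ / (2 n cos θ_r) = 484 / (2 × 1.34 × 0.820) = 220 nm.

220 nm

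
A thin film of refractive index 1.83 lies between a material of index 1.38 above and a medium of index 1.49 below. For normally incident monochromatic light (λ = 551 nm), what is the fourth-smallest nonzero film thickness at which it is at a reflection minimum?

602 nm

Ray reflecting at the top interface goes from n = 1.38 toward n = 1.83: a half-wave phase shift.
Ray reflecting at the bottom interface goes from n = 1.83 toward n = 1.49: no phase shift.
The two reflections differ by half a wavelength.
For minimum reflection here: 2 n t = m λ.
The fourth-smallest nonzero thickness corresponds to m = 4: t = m λ / (2 n) = 4.00 × 551 / (2 × 1.83) = 602 nm.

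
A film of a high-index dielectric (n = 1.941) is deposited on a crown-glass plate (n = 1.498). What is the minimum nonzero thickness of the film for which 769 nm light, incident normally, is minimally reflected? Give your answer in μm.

0.198 μm

At the upper boundary (n = 1.0 to n = 1.941) the reflected ray undergoes a half-wave phase shift.
At the lower boundary (n = 1.941 to n = 1.498) the reflected ray undergoes no phase shift.
Net: one phase inversion between the two reflected rays.
So the condition for destructive reflection is 2 n t = m λ.
Minimum nonzero at m = 1: t = λ / (2 n) = 769 / (2 × 1.941) = 198 nm.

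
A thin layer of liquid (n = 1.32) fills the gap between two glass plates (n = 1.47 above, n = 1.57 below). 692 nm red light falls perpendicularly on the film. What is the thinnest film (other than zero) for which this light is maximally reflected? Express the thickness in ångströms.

Ray reflecting at the top interface goes from n = 1.47 toward n = 1.32: no phase shift.
At the lower boundary (n = 1.32 to n = 1.57) the reflected ray undergoes a half-wave phase shift.
Net: one phase inversion between the two reflected rays.
With one net inversion, constructive interference in reflection requires 2 n t = (m + ½) λ.
Minimum at m = 0: t = λ / (4 n) = 692 / (4 × 1.32) = 131 nm.

1311 Å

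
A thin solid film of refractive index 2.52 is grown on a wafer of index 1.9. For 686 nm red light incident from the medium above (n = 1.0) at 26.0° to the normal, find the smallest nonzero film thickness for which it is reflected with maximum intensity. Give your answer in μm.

Ray reflecting at the top interface goes from n = 1.0 toward n = 2.52: a half-wave phase shift.
Bottom surface (2.52 → 1.9): reflection off a lower-index medium gives no phase shift.
The two reflections differ by half a wavelength.
With one net inversion, constructive interference in reflection requires 2 n t cos θ_r = (m + ½) λ.
Snell's law: 1.0 sin 26.0° = 2.52 sin θ_r → sin θ_r = 0.174, cos θ_r = 0.985.
Minimum at m = 0: t = λ / (4 n cos θ_r) = 686 / (4 × 2.52 × 0.985) = 69.1 nm.

0.0691 μm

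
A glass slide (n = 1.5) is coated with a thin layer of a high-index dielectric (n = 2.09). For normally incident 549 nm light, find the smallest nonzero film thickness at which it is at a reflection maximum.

Top surface (1.0 → 2.09): reflection off a higher-index medium gives a half-wave phase shift.
At the lower boundary (n = 2.09 to n = 1.5) the reflected ray undergoes no phase shift.
Exactly one π shift → a net half-wave offset.
So the condition for constructive reflection is 2 n t = (m + ½) λ.
Minimum at m = 0: t = λ / (4 n) = 549 / (4 × 2.09) = 65.7 nm.

65.7 nm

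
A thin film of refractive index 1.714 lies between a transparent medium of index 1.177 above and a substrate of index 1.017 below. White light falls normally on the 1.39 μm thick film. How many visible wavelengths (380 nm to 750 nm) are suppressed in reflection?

6

At the upper boundary (n = 1.177 to n = 1.714) the reflected ray undergoes a half-wave phase shift.
Bottom surface (1.714 → 1.017): reflection off a lower-index medium gives no phase shift.
The two reflections differ by half a wavelength.
With one net inversion, destructive interference in reflection requires 2 n t = m λ.
λ = 2 n t / m = 4765 / m nm.
m=6: 794 nm (IR); m=7: 681 nm (visible); m=8: 596 nm (visible); m=9: 529 nm (visible); m=10: 476 nm (visible); m=11: 433 nm (visible); m=12: 397 nm (visible); m=13: 367 nm (UV).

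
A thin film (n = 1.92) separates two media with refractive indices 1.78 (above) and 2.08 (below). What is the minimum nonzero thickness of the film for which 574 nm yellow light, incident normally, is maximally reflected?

Top surface (1.78 → 1.92): reflection off a higher-index medium gives a half-wave phase shift.
Bottom surface (1.92 → 2.08): reflection off a higher-index medium gives a half-wave phase shift.
Zero or two π shifts → no net half-wave offset.
For strong reflection here: 2 n t = m λ.
Minimum nonzero at m = 1: t = λ / (2 n) = 574 / (2 × 1.92) = 149 nm.

149 nm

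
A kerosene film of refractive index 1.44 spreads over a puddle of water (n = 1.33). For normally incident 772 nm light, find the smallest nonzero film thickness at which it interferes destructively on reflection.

Ray reflecting at the top interface goes from n = 1.0 toward n = 1.44: a half-wave phase shift.
Ray reflecting at the bottom interface goes from n = 1.44 toward n = 1.33: no phase shift.
Exactly one π shift → a net half-wave offset.
For minimum reflection here: 2 n t = m λ.
Minimum nonzero at m = 1: t = λ / (2 n) = 772 / (2 × 1.44) = 268 nm.

268 nm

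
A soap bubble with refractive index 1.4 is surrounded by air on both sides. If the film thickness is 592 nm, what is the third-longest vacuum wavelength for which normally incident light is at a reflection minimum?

Ray reflecting at the top interface goes from n = 1.0 toward n = 1.4: a half-wave phase shift.
Ray reflecting at the bottom interface goes from n = 1.4 toward n = 1.0: no phase shift.
Exactly one π shift → a net half-wave offset.
With one net inversion, destructive interference in reflection requires 2 n t = m λ.
λ = 2 n t / m. The third-longest wavelength is m = 3: λ = 2 × 1.4 × 592 / 3.00 = 553 nm.

553 nm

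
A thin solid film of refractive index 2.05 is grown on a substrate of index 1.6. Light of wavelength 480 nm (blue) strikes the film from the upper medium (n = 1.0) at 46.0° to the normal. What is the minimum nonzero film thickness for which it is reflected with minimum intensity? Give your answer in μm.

0.125 μm

Ray reflecting at the top interface goes from n = 1.0 toward n = 2.05: a half-wave phase shift.
Ray reflecting at the bottom interface goes from n = 2.05 toward n = 1.6: no phase shift.
Exactly one π shift → a net half-wave offset.
With one net inversion, destructive interference in reflection requires 2 n t cos θ_r = m λ.
Snell's law: 1.0 sin 46.0° = 2.05 sin θ_r → sin θ_r = 0.351, cos θ_r = 0.936.
Minimum nonzero at m = 1: t = λ / (2 n cos θ_r) = 480 / (2 × 2.05 × 0.936) = 125 nm.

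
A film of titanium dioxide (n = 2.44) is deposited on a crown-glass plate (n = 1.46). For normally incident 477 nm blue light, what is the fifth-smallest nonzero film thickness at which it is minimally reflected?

489 nm

At the upper boundary (n = 1.0 to n = 2.44) the reflected ray undergoes a half-wave phase shift.
Bottom surface (2.44 → 1.46): reflection off a lower-index medium gives no phase shift.
Net: one phase inversion between the two reflected rays.
For dark reflection here: 2 n t = m λ.
The fifth-smallest nonzero thickness corresponds to m = 5: t = m λ / (2 n) = 5.00 × 477 / (2 × 2.44) = 489 nm.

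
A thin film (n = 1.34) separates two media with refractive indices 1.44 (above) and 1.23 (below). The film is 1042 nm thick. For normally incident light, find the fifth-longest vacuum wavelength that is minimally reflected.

Ray reflecting at the top interface goes from n = 1.44 toward n = 1.34: no phase shift.
Ray reflecting at the bottom interface goes from n = 1.34 toward n = 1.23: no phase shift.
Zero or two π shifts → no net half-wave offset.
For minimum reflection here: 2 n t = (m + ½) λ.
λ = 2 n t / (m + ½). The fifth-longest wavelength is m = 4: λ = 2 × 1.34 × 1042 / 4.50 = 621 nm.

621 nm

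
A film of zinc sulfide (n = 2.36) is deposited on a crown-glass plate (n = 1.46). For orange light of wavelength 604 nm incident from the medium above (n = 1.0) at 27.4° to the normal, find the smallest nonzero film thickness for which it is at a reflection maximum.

65.2 nm

Ray reflecting at the top interface goes from n = 1.0 toward n = 2.36: a half-wave phase shift.
Bottom surface (2.36 → 1.46): reflection off a lower-index medium gives no phase shift.
Net: one phase inversion between the two reflected rays.
So the condition for constructive reflection is 2 n t cos θ_r = (m + ½) λ.
Snell's law: 1.0 sin 27.4° = 2.36 sin θ_r → sin θ_r = 0.195, cos θ_r = 0.981.
Minimum at m = 0: t = λ / (4 n cos θ_r) = 604 / (4 × 2.36 × 0.981) = 65.2 nm.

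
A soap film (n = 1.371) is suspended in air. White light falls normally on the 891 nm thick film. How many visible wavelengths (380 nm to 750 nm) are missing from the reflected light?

3

Top surface (1.0 → 1.371): reflection off a higher-index medium gives a half-wave phase shift.
At the lower boundary (n = 1.371 to n = 1.0) the reflected ray undergoes no phase shift.
Exactly one π shift → a net half-wave offset.
For minimum reflection here: 2 n t = m λ.
λ = 2 n t / m = 2443 / m nm.
m=3: 814 nm (IR); m=4: 611 nm (visible); m=5: 489 nm (visible); m=6: 407 nm (visible); m=7: 349 nm (UV).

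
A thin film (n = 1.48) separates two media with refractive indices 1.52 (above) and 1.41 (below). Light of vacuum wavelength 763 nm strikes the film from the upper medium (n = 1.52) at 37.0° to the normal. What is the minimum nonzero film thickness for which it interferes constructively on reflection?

At the upper boundary (n = 1.52 to n = 1.48) the reflected ray undergoes no phase shift.
At the lower boundary (n = 1.48 to n = 1.41) the reflected ray undergoes no phase shift.
Net: no relative phase inversion (both shifts match).
For maximum reflection here: 2 n t cos θ_r = m λ.
Snell's law: 1.52 sin 37.0° = 1.48 sin θ_r → sin θ_r = 0.618, cos θ_r = 0.786.
Minimum nonzero at m = 1: t = λ / (2 n cos θ_r) = 763 / (2 × 1.48 × 0.786) = 328 nm.

328 nm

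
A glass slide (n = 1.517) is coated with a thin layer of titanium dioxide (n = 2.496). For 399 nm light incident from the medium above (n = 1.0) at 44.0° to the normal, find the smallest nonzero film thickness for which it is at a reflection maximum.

41.6 nm

Top surface (1.0 → 2.496): reflection off a higher-index medium gives a half-wave phase shift.
Bottom surface (2.496 → 1.517): reflection off a lower-index medium gives no phase shift.
Exactly one π shift → a net half-wave offset.
So the condition for constructive reflection is 2 n t cos θ_r = (m + ½) λ.
Snell's law: 1.0 sin 44.0° = 2.496 sin θ_r → sin θ_r = 0.278, cos θ_r = 0.960.
Minimum at m = 0: t = λ / (4 n cos θ_r) = 399 / (4 × 2.496 × 0.960) = 41.6 nm.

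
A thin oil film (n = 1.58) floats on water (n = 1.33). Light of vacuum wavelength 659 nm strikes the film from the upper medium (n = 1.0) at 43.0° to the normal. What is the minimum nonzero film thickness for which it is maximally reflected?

116 nm

At the upper boundary (n = 1.0 to n = 1.58) the reflected ray undergoes a half-wave phase shift.
At the lower boundary (n = 1.58 to n = 1.33) the reflected ray undergoes no phase shift.
Net: one phase inversion between the two reflected rays.
So the condition for constructive reflection is 2 n t cos θ_r = (m + ½) λ.
Snell's law: 1.0 sin 43.0° = 1.58 sin θ_r → sin θ_r = 0.432, cos θ_r = 0.902.
Minimum at m = 0: t = λ / (4 n cos θ_r) = 659 / (4 × 1.58 × 0.902) = 116 nm.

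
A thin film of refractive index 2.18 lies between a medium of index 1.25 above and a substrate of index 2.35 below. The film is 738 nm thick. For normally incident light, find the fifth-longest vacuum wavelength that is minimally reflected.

At the upper boundary (n = 1.25 to n = 2.18) the reflected ray undergoes a half-wave phase shift.
At the lower boundary (n = 2.18 to n = 2.35) the reflected ray undergoes a half-wave phase shift.
Zero or two π shifts → no net half-wave offset.
So the condition for destructive reflection is 2 n t = (m + ½) λ.
λ = 2 n t / (m + ½). The fifth-longest wavelength is m = 4: λ = 2 × 2.18 × 738 / 4.50 = 715 nm.

715 nm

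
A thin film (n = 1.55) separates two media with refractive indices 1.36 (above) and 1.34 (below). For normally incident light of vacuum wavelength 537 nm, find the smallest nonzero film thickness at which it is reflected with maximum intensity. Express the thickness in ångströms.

866 Å

Ray reflecting at the top interface goes from n = 1.36 toward n = 1.55: a half-wave phase shift.
At the lower boundary (n = 1.55 to n = 1.34) the reflected ray undergoes no phase shift.
Net: one phase inversion between the two reflected rays.
For bright reflection here: 2 n t = (m + ½) λ.
Minimum at m = 0: t = λ / (4 n) = 537 / (4 × 1.55) = 86.6 nm.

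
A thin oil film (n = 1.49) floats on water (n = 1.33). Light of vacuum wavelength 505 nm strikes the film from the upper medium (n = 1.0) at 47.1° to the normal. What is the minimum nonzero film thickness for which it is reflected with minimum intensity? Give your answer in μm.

Ray reflecting at the top interface goes from n = 1.0 toward n = 1.49: a half-wave phase shift.
Bottom surface (1.49 → 1.33): reflection off a lower-index medium gives no phase shift.
Net: one phase inversion between the two reflected rays.
With one net inversion, destructive interference in reflection requires 2 n t cos θ_r = m λ.
Snell's law: 1.0 sin 47.1° = 1.49 sin θ_r → sin θ_r = 0.492, cos θ_r = 0.871.
Minimum nonzero at m = 1: t = λ / (2 n cos θ_r) = 505 / (2 × 1.49 × 0.871) = 195 nm.

0.195 μm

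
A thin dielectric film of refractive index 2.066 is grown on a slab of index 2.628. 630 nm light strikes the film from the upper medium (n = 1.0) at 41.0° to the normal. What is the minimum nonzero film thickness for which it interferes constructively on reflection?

Ray reflecting at the top interface goes from n = 1.0 toward n = 2.066: a half-wave phase shift.
Bottom surface (2.066 → 2.628): reflection off a higher-index medium gives a half-wave phase shift.
The two reflections carry the same phase change, so no net offset.
For maximum reflection here: 2 n t cos θ_r = m λ.
Snell's law: 1.0 sin 41.0° = 2.066 sin θ_r → sin θ_r = 0.318, cos θ_r = 0.948.
Minimum nonzero at m = 1: t = λ / (2 n cos θ_r) = 630 / (2 × 2.066 × 0.948) = 161 nm.

161 nm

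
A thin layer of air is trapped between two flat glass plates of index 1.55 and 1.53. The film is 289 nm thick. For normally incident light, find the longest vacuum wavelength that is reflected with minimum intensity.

Ray reflecting at the top interface goes from n = 1.55 toward n = 1.0: no phase shift.
Ray reflecting at the bottom interface goes from n = 1.0 toward n = 1.53: a half-wave phase shift.
Net: one phase inversion between the two reflected rays.
So the condition for destructive reflection is 2 n t = m λ.
λ = 2 n t / m. The longest wavelength is m = 1: λ = 2 × 1.0 × 289 / 1.00 = 578 nm.

578 nm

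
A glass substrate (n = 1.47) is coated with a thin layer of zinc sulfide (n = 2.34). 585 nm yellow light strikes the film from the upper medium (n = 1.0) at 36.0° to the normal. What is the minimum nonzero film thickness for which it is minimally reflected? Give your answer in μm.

0.129 μm

At the upper boundary (n = 1.0 to n = 2.34) the reflected ray undergoes a half-wave phase shift.
Ray reflecting at the bottom interface goes from n = 2.34 toward n = 1.47: no phase shift.
The two reflections differ by half a wavelength.
For minimum reflection here: 2 n t cos θ_r = m λ.
Snell's law: 1.0 sin 36.0° = 2.34 sin θ_r → sin θ_r = 0.251, cos θ_r = 0.968.
Minimum nonzero at m = 1: t = λ / (2 n cos θ_r) = 585 / (2 × 2.34 × 0.968) = 129 nm.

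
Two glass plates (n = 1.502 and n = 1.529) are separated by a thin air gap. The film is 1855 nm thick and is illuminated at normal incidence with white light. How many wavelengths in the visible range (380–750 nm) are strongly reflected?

At the upper boundary (n = 1.502 to n = 1.0) the reflected ray undergoes no phase shift.
At the lower boundary (n = 1.0 to n = 1.529) the reflected ray undergoes a half-wave phase shift.
Net: one phase inversion between the two reflected rays.
For strong reflection here: 2 n t = (m + ½) λ.
λ = 2 n t / (m + ½) = 3710 / (m + ½) nm.
m=4: 824 nm (IR); m=5: 675 nm (visible); m=6: 571 nm (visible); m=7: 495 nm (visible); m=8: 436 nm (visible); m=9: 391 nm (visible); m=10: 353 nm (UV).

5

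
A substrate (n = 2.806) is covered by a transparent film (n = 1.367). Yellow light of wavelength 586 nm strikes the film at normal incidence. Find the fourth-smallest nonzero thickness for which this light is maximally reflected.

857 nm

Ray reflecting at the top interface goes from n = 1.0 toward n = 1.367: a half-wave phase shift.
Bottom surface (1.367 → 2.806): reflection off a higher-index medium gives a half-wave phase shift.
The two reflections carry the same phase change, so no net offset.
So the condition for constructive reflection is 2 n t = m λ.
The fourth-smallest nonzero thickness corresponds to m = 4: t = m λ / (2 n) = 4.00 × 586 / (2 × 1.367) = 857 nm.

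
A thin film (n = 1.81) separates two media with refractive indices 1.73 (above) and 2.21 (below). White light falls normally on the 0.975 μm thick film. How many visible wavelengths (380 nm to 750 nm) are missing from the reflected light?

Top surface (1.73 → 1.81): reflection off a higher-index medium gives a half-wave phase shift.
Bottom surface (1.81 → 2.21): reflection off a higher-index medium gives a half-wave phase shift.
Zero or two π shifts → no net half-wave offset.
For dark reflection here: 2 n t = (m + ½) λ.
λ = 2 n t / (m + ½) = 3530 / (m + ½) nm.
m=4: 784 nm (IR); m=5: 642 nm (visible); m=6: 543 nm (visible); m=7: 471 nm (visible); m=8: 415 nm (visible); m=9: 372 nm (UV).

4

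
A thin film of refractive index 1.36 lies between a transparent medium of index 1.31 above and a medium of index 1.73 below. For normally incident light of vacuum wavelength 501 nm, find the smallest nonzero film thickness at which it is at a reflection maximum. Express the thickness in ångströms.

At the upper boundary (n = 1.31 to n = 1.36) the reflected ray undergoes a half-wave phase shift.
Bottom surface (1.36 → 1.73): reflection off a higher-index medium gives a half-wave phase shift.
Zero or two π shifts → no net half-wave offset.
With no net inversion, constructive interference in reflection requires 2 n t = m λ.
Minimum nonzero at m = 1: t = λ / (2 n) = 501 / (2 × 1.36) = 184 nm.

1842 Å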